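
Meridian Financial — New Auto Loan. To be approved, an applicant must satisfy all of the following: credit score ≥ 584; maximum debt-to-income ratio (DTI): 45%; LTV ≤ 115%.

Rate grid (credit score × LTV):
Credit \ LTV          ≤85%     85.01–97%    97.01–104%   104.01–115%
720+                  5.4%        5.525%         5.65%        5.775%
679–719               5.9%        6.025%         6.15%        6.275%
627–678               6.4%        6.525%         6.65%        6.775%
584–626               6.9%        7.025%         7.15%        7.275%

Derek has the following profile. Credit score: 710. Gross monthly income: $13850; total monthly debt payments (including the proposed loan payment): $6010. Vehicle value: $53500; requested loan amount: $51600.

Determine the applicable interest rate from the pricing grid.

Credit score 710 ≥ 584; Debt-to-income = 6,010/13,850 = 43.4% — meets 45% limit
LTV: 51,600 ÷ 53,500 = 96.4%, within 115% cap
Row: 710 falls in 679–719. Column: 96.4% falls in 85.01–97%. Rate = 6.025%.

6.025%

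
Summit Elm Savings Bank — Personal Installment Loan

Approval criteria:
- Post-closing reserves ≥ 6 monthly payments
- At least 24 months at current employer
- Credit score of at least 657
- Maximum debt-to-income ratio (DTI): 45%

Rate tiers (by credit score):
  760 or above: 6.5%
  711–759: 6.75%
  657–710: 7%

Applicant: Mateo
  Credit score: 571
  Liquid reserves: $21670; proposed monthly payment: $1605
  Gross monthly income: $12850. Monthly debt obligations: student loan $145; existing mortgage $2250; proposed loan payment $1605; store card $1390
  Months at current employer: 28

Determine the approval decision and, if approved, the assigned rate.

Credit score 571 < 657 (below minimum)
Total monthly debts = (145 + 2,250 + 1,605 + 1,390) = 5,390. Debt-to-income = 5,390/12,850 = 41.9% — meets 45% limit
Employment 28 ≥ 24 months
Liquid reserves cover 21,670/1,605 = 13.5 months — ≥ 6 required
Not all requirements met → denied.

Denied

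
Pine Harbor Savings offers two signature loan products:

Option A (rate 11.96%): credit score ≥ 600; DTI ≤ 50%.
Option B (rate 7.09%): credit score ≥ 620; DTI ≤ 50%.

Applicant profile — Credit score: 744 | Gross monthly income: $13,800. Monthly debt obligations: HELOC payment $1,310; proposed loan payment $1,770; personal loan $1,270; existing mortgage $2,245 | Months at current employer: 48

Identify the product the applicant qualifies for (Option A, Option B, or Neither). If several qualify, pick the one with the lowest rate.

Total debts = (1,310 + 1,770 + 1,270 + 2,245) = 6,595; DTI = 6,595/13,800 = 47.8%.
Option A: score 744 ≥ 600; DTI 47.8% ≤ 50% → qualifies.
Option B: score 744 ≥ 620; DTI 47.8% ≤ 50% → qualifies.
Qualifying: Option A, Option B. Lowest rate is 7.09% → Option B.

Option B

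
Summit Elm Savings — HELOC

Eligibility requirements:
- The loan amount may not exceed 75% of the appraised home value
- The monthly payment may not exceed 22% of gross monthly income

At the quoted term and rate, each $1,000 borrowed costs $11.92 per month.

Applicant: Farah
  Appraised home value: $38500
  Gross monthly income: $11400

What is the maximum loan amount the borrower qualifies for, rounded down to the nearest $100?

Payment cap: 22% × $11,400 = $2,508/month.
At $11.92 per $1,000, that supports 2,508/11.92 × 1,000 ≈ $210,402 → $210,400.
LTV cap: 75% × $38,500 = $28,875 → $28,800.
Binding constraint: loan-to-value.

$28,800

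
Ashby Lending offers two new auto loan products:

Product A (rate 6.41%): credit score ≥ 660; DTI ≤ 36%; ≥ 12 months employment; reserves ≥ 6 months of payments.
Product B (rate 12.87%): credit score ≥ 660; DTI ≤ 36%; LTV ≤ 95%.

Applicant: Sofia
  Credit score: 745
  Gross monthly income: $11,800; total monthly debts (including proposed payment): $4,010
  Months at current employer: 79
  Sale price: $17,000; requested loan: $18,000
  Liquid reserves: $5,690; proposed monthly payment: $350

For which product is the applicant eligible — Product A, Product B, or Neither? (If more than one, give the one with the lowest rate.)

DTI = 4,010/11,800 = 34%.
LTV = 18,000/17,000 = 105.9%.
Reserves = 5,690/350 = 16.3 months.
Product A: score 745 ≥ 660; DTI 34% ≤ 36%; employment 79 ≥ 12 mo; reserves 16.3 ≥ 6 mo → qualifies.
Product B: score 745 ≥ 660; DTI 34% ≤ 36%; LTV 105.9% > 95% → does not qualify.

Product A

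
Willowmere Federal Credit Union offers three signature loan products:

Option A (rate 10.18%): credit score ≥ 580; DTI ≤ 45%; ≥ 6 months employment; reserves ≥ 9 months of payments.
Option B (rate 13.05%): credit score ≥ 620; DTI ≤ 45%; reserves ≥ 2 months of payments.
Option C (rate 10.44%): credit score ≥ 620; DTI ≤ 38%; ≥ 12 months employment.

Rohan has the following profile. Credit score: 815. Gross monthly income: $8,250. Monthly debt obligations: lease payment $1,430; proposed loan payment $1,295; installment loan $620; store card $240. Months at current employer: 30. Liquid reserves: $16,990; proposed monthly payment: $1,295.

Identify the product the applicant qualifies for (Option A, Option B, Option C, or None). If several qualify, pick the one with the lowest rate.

Option A

Total debts = (1,430 + 1,295 + 620 + 240) = 3,585; DTI = 3,585/8,250 = 43.5%.
Reserves = 16,990/1,295 = 13.1 months.
Option A: score 815 ≥ 580; DTI 43.5% ≤ 45%; employment 30 ≥ 6 mo; reserves 13.1 ≥ 9 mo → qualifies.
Option B: score 815 ≥ 620; DTI 43.5% ≤ 45%; reserves 13.1 ≥ 2 mo → qualifies.
Option C: score 815 ≥ 620; DTI 43.5% > 38%; employment 30 ≥ 12 mo → does not qualify.
Qualifying: Option A, Option B. Lowest rate is 10.18% → Option A.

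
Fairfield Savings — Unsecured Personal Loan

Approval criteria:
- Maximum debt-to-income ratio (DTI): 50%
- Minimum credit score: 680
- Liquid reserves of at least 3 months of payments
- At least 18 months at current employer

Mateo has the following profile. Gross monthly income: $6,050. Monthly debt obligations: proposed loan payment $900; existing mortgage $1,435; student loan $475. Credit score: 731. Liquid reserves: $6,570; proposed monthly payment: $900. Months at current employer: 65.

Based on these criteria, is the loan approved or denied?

Total monthly debts = (900 + 1,435 + 475) = 2,810. Debt-to-income = 2,810/6,050 = 46.4% — meets 50% limit
Credit score 731 ≥ 680 (meets)
Liquid reserves cover 6,570/900 = 7.3 months — ≥ 3 required
Employment 65 ≥ 18 months
All criteria satisfied.

Approved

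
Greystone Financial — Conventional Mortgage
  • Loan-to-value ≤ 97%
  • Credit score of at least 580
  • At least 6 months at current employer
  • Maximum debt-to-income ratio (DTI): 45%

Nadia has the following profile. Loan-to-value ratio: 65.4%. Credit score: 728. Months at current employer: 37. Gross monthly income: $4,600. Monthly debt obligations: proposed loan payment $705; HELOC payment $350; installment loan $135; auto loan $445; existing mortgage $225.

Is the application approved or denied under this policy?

LTV 65.4% — within 97%
Credit score 728 ≥ 580 (meets)
Employment 37 ≥ 6 months
Total monthly debts = (705 + 350 + 135 + 445 + 225) = 1,860. DTI = 1,860/4,600 = 40.4% ≤ 45%
All criteria satisfied.

Approved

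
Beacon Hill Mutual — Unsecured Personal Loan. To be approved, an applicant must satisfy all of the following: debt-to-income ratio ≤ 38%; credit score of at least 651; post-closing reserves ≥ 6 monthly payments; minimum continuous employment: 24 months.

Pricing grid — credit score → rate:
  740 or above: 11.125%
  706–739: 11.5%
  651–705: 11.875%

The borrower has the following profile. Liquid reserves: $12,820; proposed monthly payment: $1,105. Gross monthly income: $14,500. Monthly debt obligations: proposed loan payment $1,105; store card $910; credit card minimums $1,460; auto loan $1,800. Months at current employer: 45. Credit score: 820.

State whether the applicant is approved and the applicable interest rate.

Credit score 820 ≥ 651 (meets minimum)
Total monthly debts = (1,105 + 910 + 1,460 + 1,800) = 5,275. Debt-to-income = 5,275/14,500 = 36.4% — meets 38% limit
Employment 45 ≥ 24 months
Reserves: 12,820 ÷ 1,105 = 11.6 months (meets 6-month minimum)
All requirements met. Score 820 falls in the 740 or above tier → 11.125%.

Approved at 11.125%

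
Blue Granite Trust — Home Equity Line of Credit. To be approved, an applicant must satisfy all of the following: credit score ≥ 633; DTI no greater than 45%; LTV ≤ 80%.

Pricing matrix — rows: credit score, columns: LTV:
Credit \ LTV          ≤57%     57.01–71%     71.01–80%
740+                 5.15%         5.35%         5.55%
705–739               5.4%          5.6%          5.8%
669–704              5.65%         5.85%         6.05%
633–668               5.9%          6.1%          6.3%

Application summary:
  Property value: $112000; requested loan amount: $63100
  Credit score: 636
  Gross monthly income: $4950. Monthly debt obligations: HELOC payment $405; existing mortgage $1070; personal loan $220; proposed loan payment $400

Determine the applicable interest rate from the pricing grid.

Credit score 636 ≥ 633; Total monthly debts = (405 + 1,070 + 220 + 400) = 2,095. DTI = 2,095/4,950 = 42.3% ≤ 45%
Loan-to-value = 63,100/112,000 = 56.3% — pass (80% max)
Credit 636 → row 633–668; LTV 56.3% → column ≤57%. Grid cell → 5.9%.

5.9%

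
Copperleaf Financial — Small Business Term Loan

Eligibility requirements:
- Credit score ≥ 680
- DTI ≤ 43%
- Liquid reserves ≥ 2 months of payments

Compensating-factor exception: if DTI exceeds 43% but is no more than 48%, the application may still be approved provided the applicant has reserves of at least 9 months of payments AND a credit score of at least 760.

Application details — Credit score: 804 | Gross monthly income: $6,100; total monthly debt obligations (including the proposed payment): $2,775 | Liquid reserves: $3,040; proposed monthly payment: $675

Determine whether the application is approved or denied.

Credit score 804 ≥ 680 (meets base)
DTI = 2,775/6,100 = 45.5% > 43% — standard DTI limit exceeded.
Reserves = 3,040/675 = 4.5 months ≥ 2
45.5% falls in the override range (43%–48%), so the compensating-factor test applies.
Override check — reserves: 4.5 mo (short of 9); score: 804 (ok).
Compensating-factor requirement not fully met.

Denied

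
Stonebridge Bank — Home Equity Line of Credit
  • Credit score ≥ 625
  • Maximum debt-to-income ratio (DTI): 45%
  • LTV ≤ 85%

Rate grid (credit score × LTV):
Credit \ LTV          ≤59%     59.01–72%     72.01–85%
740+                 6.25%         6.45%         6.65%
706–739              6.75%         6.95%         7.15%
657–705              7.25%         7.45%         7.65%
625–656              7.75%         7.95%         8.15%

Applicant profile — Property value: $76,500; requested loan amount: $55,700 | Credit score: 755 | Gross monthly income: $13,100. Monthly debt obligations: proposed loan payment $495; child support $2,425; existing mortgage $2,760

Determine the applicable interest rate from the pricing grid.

6.65%

Credit score 755 ≥ 625; Total monthly debts = (495 + 2,425 + 2,760) = 5,680. DTI = 5,680/13,100 = 43.4% ≤ 45%
LTV: 55,700 ÷ 76,500 = 72.8%, within 85% cap
Row: 755 falls in 740+. Column: 72.8% falls in 72.01–85%. Rate = 6.65%.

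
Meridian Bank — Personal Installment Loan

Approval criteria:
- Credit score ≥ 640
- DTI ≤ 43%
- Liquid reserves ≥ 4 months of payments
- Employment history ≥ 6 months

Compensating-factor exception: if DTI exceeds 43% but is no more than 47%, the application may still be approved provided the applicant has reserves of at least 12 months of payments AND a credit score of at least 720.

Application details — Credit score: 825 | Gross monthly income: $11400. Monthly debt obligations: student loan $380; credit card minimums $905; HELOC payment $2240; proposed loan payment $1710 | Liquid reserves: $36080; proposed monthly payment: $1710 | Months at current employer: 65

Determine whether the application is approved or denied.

Approved

Credit score 825 ≥ 640 (meets base)
Total debts = (380 + 905 + 2,240 + 1,710) = 5,235. DTI: 5,235 ÷ 11,400 = 45.9%, over the 43% base limit.
Liquid reserves cover 36,080/1,710 = 21.1 months — ≥ 4 required
Employment 65 ≥ 6 months
45.9% falls in the override range (43%–47%), so the compensating-factor test applies.
Reserves 21.1 ≥ 12 months; credit score 825 ≥ 720.
Both override conditions satisfied; DTI exception granted.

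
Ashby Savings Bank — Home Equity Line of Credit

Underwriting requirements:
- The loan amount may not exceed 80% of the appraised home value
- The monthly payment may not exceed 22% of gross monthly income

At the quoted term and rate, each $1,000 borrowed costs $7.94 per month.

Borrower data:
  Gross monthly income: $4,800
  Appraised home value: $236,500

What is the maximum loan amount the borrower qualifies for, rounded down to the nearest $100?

$132,900

Payment cap: 22% × $4,800 = $1,056/month.
At $7.94 per $1,000, that supports 1,056/7.94 × 1,000 ≈ $132,997 → $132,900.
LTV cap: 80% × $236,500 = $189,200 → $189,200.
Binding constraint: payment-to-income.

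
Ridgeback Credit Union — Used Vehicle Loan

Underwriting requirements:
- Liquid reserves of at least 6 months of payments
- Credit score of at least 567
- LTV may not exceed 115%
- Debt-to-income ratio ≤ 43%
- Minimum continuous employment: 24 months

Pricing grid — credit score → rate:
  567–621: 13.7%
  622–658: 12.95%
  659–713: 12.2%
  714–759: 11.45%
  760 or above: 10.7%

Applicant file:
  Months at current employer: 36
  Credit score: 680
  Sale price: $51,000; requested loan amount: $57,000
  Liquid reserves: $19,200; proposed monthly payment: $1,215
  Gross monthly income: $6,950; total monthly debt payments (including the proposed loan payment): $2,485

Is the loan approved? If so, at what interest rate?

Approved at 12.2%

Credit score 680 ≥ 567 (meets minimum)
Reserves = 19,200/1,215 = 15.8 months ≥ 6
Employment 36 ≥ 24 months
Loan-to-value = 57,000/51,000 = 111.8% — pass (115% max)
DTI: 2,485 ÷ 6,950 = 35.8%, within the 43% cap
All requirements met. Score 680 falls in the 659–713 tier → 12.2%.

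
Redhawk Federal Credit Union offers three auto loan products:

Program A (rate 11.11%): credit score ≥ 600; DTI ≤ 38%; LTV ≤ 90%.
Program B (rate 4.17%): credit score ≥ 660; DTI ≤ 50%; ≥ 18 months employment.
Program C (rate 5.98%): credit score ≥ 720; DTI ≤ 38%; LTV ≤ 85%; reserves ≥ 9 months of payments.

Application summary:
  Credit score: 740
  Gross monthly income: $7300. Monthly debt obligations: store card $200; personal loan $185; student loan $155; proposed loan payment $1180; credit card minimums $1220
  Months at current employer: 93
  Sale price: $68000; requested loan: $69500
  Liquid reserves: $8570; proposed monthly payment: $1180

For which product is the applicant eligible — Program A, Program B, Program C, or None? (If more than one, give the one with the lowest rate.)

Total debts = (200 + 185 + 155 + 1,180 + 1,220) = 2,940; DTI = 2,940/7,300 = 40.3%.
LTV = 69,500/68,000 = 102.2%.
Reserves = 8,570/1,180 = 7.3 months.
Program A: score 740 ≥ 600; DTI 40.3% > 38%; LTV 102.2% > 90% → does not qualify.
Program B: score 740 ≥ 660; DTI 40.3% ≤ 50%; employment 93 ≥ 18 mo → qualifies.
Program C: score 740 ≥ 720; DTI 40.3% > 38%; LTV 102.2% > 85%; reserves 7.3 < 9 mo → does not qualify.

Program B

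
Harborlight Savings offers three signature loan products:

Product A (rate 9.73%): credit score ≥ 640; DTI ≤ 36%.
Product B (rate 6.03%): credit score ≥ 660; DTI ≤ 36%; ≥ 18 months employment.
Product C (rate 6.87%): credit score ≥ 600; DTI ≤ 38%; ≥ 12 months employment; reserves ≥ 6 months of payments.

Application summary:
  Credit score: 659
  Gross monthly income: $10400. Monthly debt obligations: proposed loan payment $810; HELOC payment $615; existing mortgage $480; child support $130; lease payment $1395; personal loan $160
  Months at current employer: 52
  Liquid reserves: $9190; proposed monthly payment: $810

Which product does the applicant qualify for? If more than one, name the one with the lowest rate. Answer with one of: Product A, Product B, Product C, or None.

Total debts = (810 + 615 + 480 + 130 + 1,395 + 160) = 3,590; DTI = 3,590/10,400 = 34.5%.
Reserves = 9,190/810 = 11.3 months.
Product A: score 659 ≥ 640; DTI 34.5% ≤ 36% → qualifies.
Product B: score 659 < 660; DTI 34.5% ≤ 36%; employment 52 ≥ 18 mo → does not qualify.
Product C: score 659 ≥ 600; DTI 34.5% ≤ 38%; employment 52 ≥ 12 mo; reserves 11.3 ≥ 6 mo → qualifies.
Qualifying: Product A, Product C. Lowest rate is 6.87% → Product C.

Product C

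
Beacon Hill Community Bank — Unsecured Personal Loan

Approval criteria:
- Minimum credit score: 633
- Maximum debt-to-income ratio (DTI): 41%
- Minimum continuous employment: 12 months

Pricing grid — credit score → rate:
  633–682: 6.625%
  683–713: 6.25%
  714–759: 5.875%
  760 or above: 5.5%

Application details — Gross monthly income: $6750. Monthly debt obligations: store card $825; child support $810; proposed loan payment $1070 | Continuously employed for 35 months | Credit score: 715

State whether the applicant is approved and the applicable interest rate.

Approved at 5.875%

Credit score 715 ≥ 633 (meets minimum)
Employment 35 ≥ 12 months
Total monthly debts = (825 + 810 + 1,070) = 2,705. DTI: 2,705 ÷ 6,750 = 40.1%, within the 41% cap
All requirements met. Score 715 falls in the 714–759 tier → 5.875%.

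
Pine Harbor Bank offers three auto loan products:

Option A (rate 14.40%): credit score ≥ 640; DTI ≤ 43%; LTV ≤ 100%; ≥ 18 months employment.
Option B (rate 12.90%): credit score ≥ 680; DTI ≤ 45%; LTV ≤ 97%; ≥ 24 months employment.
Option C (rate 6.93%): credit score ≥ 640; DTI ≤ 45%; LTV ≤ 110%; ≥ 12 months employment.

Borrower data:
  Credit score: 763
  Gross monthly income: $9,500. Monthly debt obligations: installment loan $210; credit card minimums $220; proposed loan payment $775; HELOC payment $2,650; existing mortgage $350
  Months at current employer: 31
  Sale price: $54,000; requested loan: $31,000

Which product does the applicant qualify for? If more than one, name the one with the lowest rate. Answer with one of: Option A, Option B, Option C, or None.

Option C

Total debts = (210 + 220 + 775 + 2,650 + 350) = 4,205; DTI = 4,205/9,500 = 44.3%.
LTV = 31,000/54,000 = 57.4%.
Option A: score 763 ≥ 640; DTI 44.3% > 43%; LTV 57.4% ≤ 100%; employment 31 ≥ 18 mo → does not qualify.
Option B: score 763 ≥ 680; DTI 44.3% ≤ 45%; LTV 57.4% ≤ 97%; employment 31 ≥ 24 mo → qualifies.
Option C: score 763 ≥ 640; DTI 44.3% ≤ 45%; LTV 57.4% ≤ 110%; employment 31 ≥ 12 mo → qualifies.
Qualifying: Option B, Option C. Lowest rate is 6.93% → Option C.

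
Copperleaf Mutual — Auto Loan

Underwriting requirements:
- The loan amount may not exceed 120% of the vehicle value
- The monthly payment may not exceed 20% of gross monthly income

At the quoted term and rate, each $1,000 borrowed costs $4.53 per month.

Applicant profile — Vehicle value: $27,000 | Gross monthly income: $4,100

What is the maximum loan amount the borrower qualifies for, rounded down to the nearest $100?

Payment cap: 20% × $4,100 = $820/month.
At $4.53 per $1,000, that supports 820/4.53 × 1,000 ≈ $181,015 → $181,000.
LTV cap: 120% × $27,000 = $32,400 → $32,400.
Binding constraint: loan-to-value.

$32,400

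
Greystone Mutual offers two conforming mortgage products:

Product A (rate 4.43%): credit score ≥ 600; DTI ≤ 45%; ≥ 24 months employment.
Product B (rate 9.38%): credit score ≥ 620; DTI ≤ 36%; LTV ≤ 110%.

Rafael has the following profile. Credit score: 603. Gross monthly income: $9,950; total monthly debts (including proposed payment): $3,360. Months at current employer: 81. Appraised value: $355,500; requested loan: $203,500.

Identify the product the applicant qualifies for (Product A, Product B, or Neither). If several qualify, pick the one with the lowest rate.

Product A

DTI = 3,360/9,950 = 33.8%.
LTV = 203,500/355,500 = 57.2%.
Product A: score 603 ≥ 600; DTI 33.8% ≤ 45%; employment 81 ≥ 24 mo → qualifies.
Product B: score 603 < 620; DTI 33.8% ≤ 36%; LTV 57.2% ≤ 110% → does not qualify.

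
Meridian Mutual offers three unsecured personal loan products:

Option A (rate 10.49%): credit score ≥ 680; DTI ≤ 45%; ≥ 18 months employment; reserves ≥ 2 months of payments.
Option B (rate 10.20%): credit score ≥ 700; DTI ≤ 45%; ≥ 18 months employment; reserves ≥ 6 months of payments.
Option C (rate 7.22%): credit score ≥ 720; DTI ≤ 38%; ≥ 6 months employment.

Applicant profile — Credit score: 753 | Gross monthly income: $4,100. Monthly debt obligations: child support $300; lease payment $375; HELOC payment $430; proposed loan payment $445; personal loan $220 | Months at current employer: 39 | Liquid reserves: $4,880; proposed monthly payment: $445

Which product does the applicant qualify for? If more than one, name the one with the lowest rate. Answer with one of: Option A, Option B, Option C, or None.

Option B

Total debts = (300 + 375 + 430 + 445 + 220) = 1,770; DTI = 1,770/4,100 = 43.2%.
Reserves = 4,880/445 = 11.0 months.
Option A: score 753 ≥ 680; DTI 43.2% ≤ 45%; employment 39 ≥ 18 mo; reserves 11.0 ≥ 2 mo → qualifies.
Option B: score 753 ≥ 700; DTI 43.2% ≤ 45%; employment 39 ≥ 18 mo; reserves 11.0 ≥ 6 mo → qualifies.
Option C: score 753 ≥ 720; DTI 43.2% > 38%; employment 39 ≥ 6 mo → does not qualify.
Qualifying: Option A, Option B. Lowest rate is 10.20% → Option B.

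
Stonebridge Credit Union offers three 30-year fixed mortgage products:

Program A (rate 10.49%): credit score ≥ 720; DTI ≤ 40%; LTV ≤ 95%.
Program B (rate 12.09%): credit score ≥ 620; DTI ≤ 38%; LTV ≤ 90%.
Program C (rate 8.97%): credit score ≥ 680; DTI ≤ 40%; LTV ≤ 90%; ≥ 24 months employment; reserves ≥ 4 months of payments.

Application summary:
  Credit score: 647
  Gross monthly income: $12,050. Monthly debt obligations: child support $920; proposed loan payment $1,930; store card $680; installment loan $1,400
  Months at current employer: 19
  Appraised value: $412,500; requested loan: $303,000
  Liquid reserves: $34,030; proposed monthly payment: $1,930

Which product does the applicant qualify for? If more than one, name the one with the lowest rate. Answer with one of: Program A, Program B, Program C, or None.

Total debts = (920 + 1,930 + 680 + 1,400) = 4,930; DTI = 4,930/12,050 = 40.9%.
LTV = 303,000/412,500 = 73.5%.
Reserves = 34,030/1,930 = 17.6 months.
Program A: score 647 < 720; DTI 40.9% > 40%; LTV 73.5% ≤ 95% → does not qualify.
Program B: score 647 ≥ 620; DTI 40.9% > 38%; LTV 73.5% ≤ 90% → does not qualify.
Program C: score 647 < 680; DTI 40.9% > 40%; LTV 73.5% ≤ 90%; employment 19 < 24 mo; reserves 17.6 ≥ 4 mo → does not qualify.

None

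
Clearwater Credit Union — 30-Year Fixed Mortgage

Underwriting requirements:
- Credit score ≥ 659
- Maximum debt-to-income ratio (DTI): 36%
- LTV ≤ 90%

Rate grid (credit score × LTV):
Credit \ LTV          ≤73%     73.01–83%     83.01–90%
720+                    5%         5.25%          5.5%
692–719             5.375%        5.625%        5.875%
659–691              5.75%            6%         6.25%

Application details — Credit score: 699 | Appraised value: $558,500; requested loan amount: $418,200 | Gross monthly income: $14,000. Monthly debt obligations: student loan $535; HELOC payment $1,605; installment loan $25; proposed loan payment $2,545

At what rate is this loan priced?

Credit score 699 ≥ 659; Total monthly debts = (535 + 1,605 + 25 + 2,545) = 4,710. Debt-to-income = 4,710/14,000 = 33.6% — meets 36% limit
LTV = 418,200/558,500 = 74.9% ≤ 90%
Row: 699 falls in 692–719. Column: 74.9% falls in 73.01–83%. Rate = 5.625%.

5.625%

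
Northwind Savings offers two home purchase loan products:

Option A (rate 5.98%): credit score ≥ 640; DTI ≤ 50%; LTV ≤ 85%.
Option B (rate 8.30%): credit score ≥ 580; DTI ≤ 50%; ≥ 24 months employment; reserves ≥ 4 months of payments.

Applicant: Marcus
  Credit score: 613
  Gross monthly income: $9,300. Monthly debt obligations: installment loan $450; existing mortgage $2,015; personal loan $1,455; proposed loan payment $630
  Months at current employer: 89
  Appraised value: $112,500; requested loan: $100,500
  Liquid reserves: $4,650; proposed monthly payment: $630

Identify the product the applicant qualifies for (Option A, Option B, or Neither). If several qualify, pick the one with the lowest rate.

Option B

Total debts = (450 + 2,015 + 1,455 + 630) = 4,550; DTI = 4,550/9,300 = 48.9%.
LTV = 100,500/112,500 = 89.3%.
Reserves = 4,650/630 = 7.4 months.
Option A: score 613 < 640; DTI 48.9% ≤ 50%; LTV 89.3% > 85% → does not qualify.
Option B: score 613 ≥ 580; DTI 48.9% ≤ 50%; employment 89 ≥ 24 mo; reserves 7.4 ≥ 4 mo → qualifies.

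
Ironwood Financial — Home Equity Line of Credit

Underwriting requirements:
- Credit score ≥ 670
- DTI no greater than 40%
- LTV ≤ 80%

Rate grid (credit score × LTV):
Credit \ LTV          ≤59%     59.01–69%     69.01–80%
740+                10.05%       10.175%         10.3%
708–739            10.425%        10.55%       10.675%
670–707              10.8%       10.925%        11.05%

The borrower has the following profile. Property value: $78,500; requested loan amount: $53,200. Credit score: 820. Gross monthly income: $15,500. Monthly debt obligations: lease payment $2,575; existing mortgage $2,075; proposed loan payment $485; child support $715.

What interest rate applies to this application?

10.175%

Credit score 820 ≥ 670; Total monthly debts = (2,575 + 2,075 + 485 + 715) = 5,850. Debt-to-income = 5,850/15,500 = 37.7% — meets 40% limit
LTV: 53,200 ÷ 78,500 = 67.8%, within 80% cap
Credit 820 → row 740+; LTV 67.8% → column 59.01–69%. Grid cell → 10.175%.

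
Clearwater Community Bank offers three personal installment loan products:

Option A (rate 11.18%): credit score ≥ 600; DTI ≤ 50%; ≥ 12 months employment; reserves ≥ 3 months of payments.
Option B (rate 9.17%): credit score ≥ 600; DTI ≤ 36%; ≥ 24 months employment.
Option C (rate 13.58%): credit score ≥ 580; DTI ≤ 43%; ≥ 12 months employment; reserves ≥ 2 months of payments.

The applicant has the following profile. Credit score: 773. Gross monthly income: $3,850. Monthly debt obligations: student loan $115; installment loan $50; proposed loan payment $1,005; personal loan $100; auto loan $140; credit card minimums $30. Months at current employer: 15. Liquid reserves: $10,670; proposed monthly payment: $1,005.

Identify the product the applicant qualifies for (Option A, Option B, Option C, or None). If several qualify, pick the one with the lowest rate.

Option A

Total debts = (115 + 50 + 1,005 + 100 + 140 + 30) = 1,440; DTI = 1,440/3,850 = 37.4%.
Reserves = 10,670/1,005 = 10.6 months.
Option A: score 773 ≥ 600; DTI 37.4% ≤ 50%; employment 15 ≥ 12 mo; reserves 10.6 ≥ 3 mo → qualifies.
Option B: score 773 ≥ 600; DTI 37.4% > 36%; employment 15 < 24 mo → does not qualify.
Option C: score 773 ≥ 580; DTI 37.4% ≤ 43%; employment 15 ≥ 12 mo; reserves 10.6 ≥ 2 mo → qualifies.
Qualifying: Option A, Option C. Lowest rate is 11.18% → Option A.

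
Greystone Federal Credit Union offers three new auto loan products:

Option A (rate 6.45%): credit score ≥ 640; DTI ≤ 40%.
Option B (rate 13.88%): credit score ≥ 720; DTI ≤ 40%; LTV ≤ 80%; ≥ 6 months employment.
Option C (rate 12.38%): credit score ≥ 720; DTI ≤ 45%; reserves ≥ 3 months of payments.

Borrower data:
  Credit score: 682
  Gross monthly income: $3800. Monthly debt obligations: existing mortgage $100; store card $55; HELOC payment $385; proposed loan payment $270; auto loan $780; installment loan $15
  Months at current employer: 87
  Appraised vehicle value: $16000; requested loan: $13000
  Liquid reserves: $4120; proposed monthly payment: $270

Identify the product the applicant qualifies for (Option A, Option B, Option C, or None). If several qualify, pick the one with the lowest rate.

Total debts = (100 + 55 + 385 + 270 + 780 + 15) = 1,605; DTI = 1,605/3,800 = 42.2%.
LTV = 13,000/16,000 = 81.2%.
Reserves = 4,120/270 = 15.3 months.
Option A: score 682 ≥ 640; DTI 42.2% > 40% → does not qualify.
Option B: score 682 < 720; DTI 42.2% > 40%; LTV 81.2% > 80%; employment 87 ≥ 6 mo → does not qualify.
Option C: score 682 < 720; DTI 42.2% ≤ 45%; reserves 15.3 ≥ 3 mo → does not qualify.

None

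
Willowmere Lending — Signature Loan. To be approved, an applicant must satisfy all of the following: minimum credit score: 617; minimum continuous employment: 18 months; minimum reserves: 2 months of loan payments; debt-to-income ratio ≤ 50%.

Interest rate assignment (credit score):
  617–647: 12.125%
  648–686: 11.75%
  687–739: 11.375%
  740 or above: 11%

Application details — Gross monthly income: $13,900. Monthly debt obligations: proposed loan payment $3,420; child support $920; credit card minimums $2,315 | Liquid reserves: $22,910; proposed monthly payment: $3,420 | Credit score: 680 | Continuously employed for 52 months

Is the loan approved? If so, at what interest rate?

Approved at 11.75%

Credit score 680 ≥ 617 (meets minimum)
Total monthly debts = (3,420 + 920 + 2,315) = 6,655. DTI = 6,655/13,900 = 47.9% ≤ 50%
Employment 52 ≥ 18 months
Reserves: 22,910 ÷ 3,420 = 6.7 months (meets 2-month minimum)
All requirements met. Score 680 falls in the 648–686 tier → 11.75%.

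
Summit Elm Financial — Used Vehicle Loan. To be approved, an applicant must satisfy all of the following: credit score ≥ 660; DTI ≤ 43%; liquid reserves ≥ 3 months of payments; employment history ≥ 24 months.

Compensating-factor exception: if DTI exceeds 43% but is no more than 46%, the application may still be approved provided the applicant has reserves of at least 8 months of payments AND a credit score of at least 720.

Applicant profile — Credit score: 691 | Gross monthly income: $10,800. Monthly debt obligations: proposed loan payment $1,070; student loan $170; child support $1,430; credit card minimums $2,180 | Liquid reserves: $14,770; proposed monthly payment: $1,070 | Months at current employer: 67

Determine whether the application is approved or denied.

Denied

Credit score 691 ≥ 660 (meets base)
Total debts = (1,070 + 170 + 1,430 + 2,180) = 4,850. DTI: 4,850 ÷ 10,800 = 44.9%, over the 43% base limit.
Liquid reserves cover 14,770/1,070 = 13.8 months — ≥ 3 required
Employment 67 ≥ 24 months
44.9% falls in the override range (43%–46%), so the compensating-factor test applies.
Override check — reserves: 13.8 mo (ok); score: 691 (below 720).
Compensating-factor requirement not fully met.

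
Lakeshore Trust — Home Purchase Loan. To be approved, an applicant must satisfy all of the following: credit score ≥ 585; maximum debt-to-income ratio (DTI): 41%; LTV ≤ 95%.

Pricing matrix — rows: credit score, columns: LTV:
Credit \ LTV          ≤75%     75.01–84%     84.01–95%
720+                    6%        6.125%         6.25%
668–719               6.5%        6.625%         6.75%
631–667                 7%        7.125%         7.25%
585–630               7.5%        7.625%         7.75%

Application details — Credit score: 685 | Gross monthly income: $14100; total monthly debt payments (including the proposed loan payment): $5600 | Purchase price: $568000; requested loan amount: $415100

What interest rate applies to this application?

6.5%

Credit score 685 ≥ 585; DTI = 5,600/14,100 = 39.7% ≤ 41%
LTV: 415,100 ÷ 568,000 = 73.1%, within 95% cap
Score 685 is in the 668–719 band; LTV 73.1% is in the ≤75% band → 6.5%.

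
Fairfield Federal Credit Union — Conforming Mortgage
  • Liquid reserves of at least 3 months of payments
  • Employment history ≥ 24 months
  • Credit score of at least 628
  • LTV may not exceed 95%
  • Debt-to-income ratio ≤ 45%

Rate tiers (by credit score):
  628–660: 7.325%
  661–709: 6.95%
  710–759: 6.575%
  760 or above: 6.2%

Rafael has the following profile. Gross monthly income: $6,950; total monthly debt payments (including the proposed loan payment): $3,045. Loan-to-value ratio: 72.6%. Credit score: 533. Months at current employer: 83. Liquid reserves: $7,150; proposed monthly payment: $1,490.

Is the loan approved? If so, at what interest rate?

Credit score 533 < 628 (below minimum)
DTI: 3,045 ÷ 6,950 = 43.8%, within the 45% cap
Reserves: 7,150 ÷ 1,490 = 4.8 months (meets 3-month minimum)
LTV 72.6% ≤ 95%
Employment 83 ≥ 24 months
Not all requirements met → denied.

Denied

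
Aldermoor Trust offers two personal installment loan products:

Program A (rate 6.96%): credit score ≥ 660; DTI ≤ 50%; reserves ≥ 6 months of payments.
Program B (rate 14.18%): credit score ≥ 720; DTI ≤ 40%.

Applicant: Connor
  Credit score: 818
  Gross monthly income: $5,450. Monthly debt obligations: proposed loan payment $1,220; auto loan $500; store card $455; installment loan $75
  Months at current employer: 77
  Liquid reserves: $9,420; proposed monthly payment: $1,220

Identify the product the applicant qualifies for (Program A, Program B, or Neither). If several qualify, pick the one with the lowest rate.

Total debts = (1,220 + 500 + 455 + 75) = 2,250; DTI = 2,250/5,450 = 41.3%.
Reserves = 9,420/1,220 = 7.7 months.
Program A: score 818 ≥ 660; DTI 41.3% ≤ 50%; reserves 7.7 ≥ 6 mo → qualifies.
Program B: score 818 ≥ 720; DTI 41.3% > 40% → does not qualify.

Program A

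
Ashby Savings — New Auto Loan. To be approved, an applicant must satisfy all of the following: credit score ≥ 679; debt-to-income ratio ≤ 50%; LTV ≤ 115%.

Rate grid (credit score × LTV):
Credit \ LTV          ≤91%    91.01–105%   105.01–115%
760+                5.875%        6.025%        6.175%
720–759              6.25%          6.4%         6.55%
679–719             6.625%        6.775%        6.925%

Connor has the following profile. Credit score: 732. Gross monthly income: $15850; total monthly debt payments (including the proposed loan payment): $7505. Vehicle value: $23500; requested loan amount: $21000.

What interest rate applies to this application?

6.25%

Credit score 732 ≥ 679; Debt-to-income = 7,505/15,850 = 47.4% — meets 50% limit
Loan-to-value = 21,000/23,500 = 89.4% — pass (115% max)
Row: 732 falls in 720–759. Column: 89.4% falls in ≤91%. Rate = 6.25%.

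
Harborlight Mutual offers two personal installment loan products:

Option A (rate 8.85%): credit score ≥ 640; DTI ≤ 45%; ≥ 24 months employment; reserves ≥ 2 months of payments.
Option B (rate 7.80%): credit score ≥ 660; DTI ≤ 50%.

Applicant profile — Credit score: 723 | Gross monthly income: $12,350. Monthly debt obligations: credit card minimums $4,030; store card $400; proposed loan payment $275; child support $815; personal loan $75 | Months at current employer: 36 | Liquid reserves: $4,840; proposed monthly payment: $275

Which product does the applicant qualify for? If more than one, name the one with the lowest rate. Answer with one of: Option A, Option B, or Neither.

Option B

Total debts = (4,030 + 400 + 275 + 815 + 75) = 5,595; DTI = 5,595/12,350 = 45.3%.
Reserves = 4,840/275 = 17.6 months.
Option A: score 723 ≥ 640; DTI 45.3% > 45%; employment 36 ≥ 24 mo; reserves 17.6 ≥ 2 mo → does not qualify.
Option B: score 723 ≥ 660; DTI 45.3% ≤ 50% → qualifies.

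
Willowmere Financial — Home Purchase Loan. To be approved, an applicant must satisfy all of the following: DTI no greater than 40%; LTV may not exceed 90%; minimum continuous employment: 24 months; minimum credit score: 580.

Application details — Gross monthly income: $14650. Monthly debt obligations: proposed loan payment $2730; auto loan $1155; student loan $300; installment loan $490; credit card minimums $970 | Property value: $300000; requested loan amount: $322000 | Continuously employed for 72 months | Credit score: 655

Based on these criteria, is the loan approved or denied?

Denied

Total monthly debts = (2,730 + 1,155 + 300 + 490 + 970) = 5,645. Debt-to-income = 5,645/14,650 = 38.5% — meets 40% limit
LTV: 322,000 ÷ 300,000 = 107.3%, exceeds 90% cap
Employment 72 ≥ 24 months
Credit score 655 ≥ 580 (meets)
Fails on LTV.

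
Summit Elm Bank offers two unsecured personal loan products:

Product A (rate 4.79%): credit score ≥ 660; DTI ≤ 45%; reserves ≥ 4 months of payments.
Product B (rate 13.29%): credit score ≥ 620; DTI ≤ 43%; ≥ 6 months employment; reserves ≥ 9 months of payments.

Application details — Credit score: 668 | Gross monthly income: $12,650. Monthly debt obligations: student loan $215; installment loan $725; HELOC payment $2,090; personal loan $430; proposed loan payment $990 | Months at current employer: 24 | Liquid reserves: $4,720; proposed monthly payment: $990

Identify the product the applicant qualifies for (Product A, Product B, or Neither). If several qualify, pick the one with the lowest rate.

Product A

Total debts = (215 + 725 + 2,090 + 430 + 990) = 4,450; DTI = 4,450/12,650 = 35.2%.
Reserves = 4,720/990 = 4.8 months.
Product A: score 668 ≥ 660; DTI 35.2% ≤ 45%; reserves 4.8 ≥ 4 mo → qualifies.
Product B: score 668 ≥ 620; DTI 35.2% ≤ 43%; employment 24 ≥ 6 mo; reserves 4.8 < 9 mo → does not qualify.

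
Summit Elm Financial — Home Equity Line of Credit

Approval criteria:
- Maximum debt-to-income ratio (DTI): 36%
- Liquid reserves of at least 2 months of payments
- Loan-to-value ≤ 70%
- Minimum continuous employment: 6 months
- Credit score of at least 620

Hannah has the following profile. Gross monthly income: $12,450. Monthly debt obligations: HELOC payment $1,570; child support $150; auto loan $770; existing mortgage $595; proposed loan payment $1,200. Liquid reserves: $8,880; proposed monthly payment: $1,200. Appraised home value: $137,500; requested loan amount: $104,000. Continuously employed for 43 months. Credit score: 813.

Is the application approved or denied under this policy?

Total monthly debts = (1,570 + 150 + 770 + 595 + 1,200) = 4,285. Debt-to-income = 4,285/12,450 = 34.4% — meets 36% limit
Reserves: 8,880 ÷ 1,200 = 7.4 months (meets 2-month minimum)
Loan-to-value = 104,000/137,500 = 75.6% — fail (70% max)
Employment 43 ≥ 6 months
Credit score 813 ≥ 620 (meets)
Fails on LTV.

Denied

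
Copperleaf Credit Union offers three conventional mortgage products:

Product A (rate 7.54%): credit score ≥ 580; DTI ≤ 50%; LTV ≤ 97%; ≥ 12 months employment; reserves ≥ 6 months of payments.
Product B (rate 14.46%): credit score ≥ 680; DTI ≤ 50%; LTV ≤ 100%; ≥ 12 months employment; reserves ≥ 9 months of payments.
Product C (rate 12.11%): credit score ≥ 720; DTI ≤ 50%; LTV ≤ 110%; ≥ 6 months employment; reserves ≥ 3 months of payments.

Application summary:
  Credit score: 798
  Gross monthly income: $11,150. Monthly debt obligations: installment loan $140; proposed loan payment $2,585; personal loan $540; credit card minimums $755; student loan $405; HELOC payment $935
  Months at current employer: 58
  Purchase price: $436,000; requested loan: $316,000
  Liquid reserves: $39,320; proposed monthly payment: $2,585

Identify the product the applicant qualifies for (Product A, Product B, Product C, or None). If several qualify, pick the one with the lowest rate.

Product A

Total debts = (140 + 2,585 + 540 + 755 + 405 + 935) = 5,360; DTI = 5,360/11,150 = 48.1%.
LTV = 316,000/436,000 = 72.5%.
Reserves = 39,320/2,585 = 15.2 months.
Product A: score 798 ≥ 580; DTI 48.1% ≤ 50%; LTV 72.5% ≤ 97%; employment 58 ≥ 12 mo; reserves 15.2 ≥ 6 mo → qualifies.
Product B: score 798 ≥ 680; DTI 48.1% ≤ 50%; LTV 72.5% ≤ 100%; employment 58 ≥ 12 mo; reserves 15.2 ≥ 9 mo → qualifies.
Product C: score 798 ≥ 720; DTI 48.1% ≤ 50%; LTV 72.5% ≤ 110%; employment 58 ≥ 6 mo; reserves 15.2 ≥ 3 mo → qualifies.
Qualifying: Product A, Product B, Product C. Lowest rate is 7.54% → Product A.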